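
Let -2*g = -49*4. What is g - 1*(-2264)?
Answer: 2362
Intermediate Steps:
g = 98 (g = -(-49)*4/2 = -1/2*(-196) = 98)
g - 1*(-2264) = 98 - 1*(-2264) = 98 + 2264 = 2362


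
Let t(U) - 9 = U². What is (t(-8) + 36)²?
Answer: 11881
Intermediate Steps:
t(U) = 9 + U²
(t(-8) + 36)² = ((9 + (-8)²) + 36)² = ((9 + 64) + 36)² = (73 + 36)² = 109² = 11881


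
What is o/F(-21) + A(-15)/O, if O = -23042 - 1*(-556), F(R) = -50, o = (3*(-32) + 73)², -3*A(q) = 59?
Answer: -8920583/843225 ≈ -10.579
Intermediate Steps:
A(q) = -59/3 (A(q) = -⅓*59 = -59/3)
o = 529 (o = (-96 + 73)² = (-23)² = 529)
O = -22486 (O = -23042 + 556 = -22486)
o/F(-21) + A(-15)/O = 529/(-50) - 59/3/(-22486) = 529*(-1/50) - 59/3*(-1/22486) = -529/50 + 59/67458 = -8920583/843225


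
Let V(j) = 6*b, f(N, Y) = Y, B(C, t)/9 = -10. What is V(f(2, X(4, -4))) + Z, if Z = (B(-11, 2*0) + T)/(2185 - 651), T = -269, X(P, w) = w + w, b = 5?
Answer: 45661/1534 ≈ 29.766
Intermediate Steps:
B(C, t) = -90 (B(C, t) = 9*(-10) = -90)
X(P, w) = 2*w
V(j) = 30 (V(j) = 6*5 = 30)
Z = -359/1534 (Z = (-90 - 269)/(2185 - 651) = -359/1534 ≈ -0.23403)
V(f(2, X(4, -4))) + Z = 30 - 359/1534 = 45661/1534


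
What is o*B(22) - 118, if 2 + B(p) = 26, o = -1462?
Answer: -35206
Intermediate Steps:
B(p) = 24 (B(p) = -2 + 26 = 24)
o*B(22) - 118 = -1462*24 - 118 = -35088 - 118 = -35206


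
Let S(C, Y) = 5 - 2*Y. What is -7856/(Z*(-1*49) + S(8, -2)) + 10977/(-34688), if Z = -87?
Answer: -19962667/9261696 ≈ -2.1554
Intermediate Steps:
-7856/(Z*(-1*49) + S(8, -2)) + 10977/(-34688) = -7856/(-(-87)*49 + (5 - 2*(-2))) + 10977/(-34688) = -7856/(-87*(-49) + (5 + 4)) + 10977*(-1/34688) = -7856/(4263 + 9) - 10977/34688 = -7856/4272 - 10977/34688 = -7856*1/4272 - 10977/34688 = -491/267 - 10977/34688 = -19962667/9261696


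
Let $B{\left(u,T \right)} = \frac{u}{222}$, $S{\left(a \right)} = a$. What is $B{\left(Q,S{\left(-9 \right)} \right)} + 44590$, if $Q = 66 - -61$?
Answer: $\frac{9899107}{222} \approx 44591.0$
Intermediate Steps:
$Q = 127$ ($Q = 66 + 61 = 127$)
$B{\left(u,T \right)} = \frac{u}{222}$ ($B{\left(u,T \right)} = u \frac{1}{222} = \frac{u}{222}$)
$B{\left(Q,S{\left(-9 \right)} \right)} + 44590 = \frac{1}{222} \cdot 127 + 44590 = \frac{127}{222} + 44590 = \frac{9899107}{222}$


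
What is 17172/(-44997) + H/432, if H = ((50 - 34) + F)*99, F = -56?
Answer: -16213/1698 ≈ -9.5483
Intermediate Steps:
H = -3960 (H = ((50 - 34) - 56)*99 = (16 - 56)*99 = -40*99 = -3960)
17172/(-44997) + H/432 = 17172/(-44997) - 3960/432 = 17172*(-1/44997) - 3960*1/432 = -108/283 - 55/6 = -16213/1698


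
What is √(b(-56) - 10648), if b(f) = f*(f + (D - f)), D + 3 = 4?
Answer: 4*I*√669 ≈ 103.46*I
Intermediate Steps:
D = 1 (D = -3 + 4 = 1)
b(f) = f (b(f) = f*(f + (1 - f)) = f*1 = f)
√(b(-56) - 10648) = √(-56 - 10648) = √(-10704) = 4*I*√669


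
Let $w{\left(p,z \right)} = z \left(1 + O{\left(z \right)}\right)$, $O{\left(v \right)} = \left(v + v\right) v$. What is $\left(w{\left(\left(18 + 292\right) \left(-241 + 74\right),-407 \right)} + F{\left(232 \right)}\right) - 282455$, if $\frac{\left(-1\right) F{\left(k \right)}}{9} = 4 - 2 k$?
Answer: $-135117008$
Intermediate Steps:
$F{\left(k \right)} = -36 + 18 k$ ($F{\left(k \right)} = - 9 \left(4 - 2 k\right) = -36 + 18 k$)
$O{\left(v \right)} = 2 v^{2}$ ($O{\left(v \right)} = 2 v v = 2 v^{2}$)
$w{\left(p,z \right)} = z \left(1 + 2 z^{2}\right)$
$\left(w{\left(\left(18 + 292\right) \left(-241 + 74\right),-407 \right)} + F{\left(232 \right)}\right) - 282455 = \left(\left(-407 + 2 \left(-407\right)^{3}\right) + \left(-36 + 18 \cdot 232\right)\right) - 282455 = \left(\left(-407 + 2 \left(-67419143\right)\right) + \left(-36 + 4176\right)\right) - 282455 = \left(\left(-407 - 134838286\right) + 4140\right) - 282455 = \left(-134838693 + 4140\right) - 282455 = -134834553 - 282455 = -135117008$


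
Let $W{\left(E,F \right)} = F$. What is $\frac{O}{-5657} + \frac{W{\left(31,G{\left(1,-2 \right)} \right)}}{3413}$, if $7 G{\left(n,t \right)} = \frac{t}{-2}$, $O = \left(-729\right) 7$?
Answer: $\frac{121921430}{135151387} \approx 0.90211$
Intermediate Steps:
$O = -5103$
$G{\left(n,t \right)} = - \frac{t}{14}$ ($G{\left(n,t \right)} = \frac{t \frac{1}{-2}}{7} = \frac{t \left(- \frac{1}{2}\right)}{7} = \frac{\left(- \frac{1}{2}\right) t}{7} = - \frac{t}{14}$)
$\frac{O}{-5657} + \frac{W{\left(31,G{\left(1,-2 \right)} \right)}}{3413} = - \frac{5103}{-5657} + \frac{\left(- \frac{1}{14}\right) \left(-2\right)}{3413} = \left(-5103\right) \left(- \frac{1}{5657}\right) + \frac{1}{7} \cdot \frac{1}{3413} = \frac{5103}{5657} + \frac{1}{23891} = \frac{121921430}{135151387}$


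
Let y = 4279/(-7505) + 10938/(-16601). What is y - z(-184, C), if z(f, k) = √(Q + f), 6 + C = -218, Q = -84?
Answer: -153125369/124590505 - 2*I*√67 ≈ -1.229 - 16.371*I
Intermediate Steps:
C = -224 (C = -6 - 218 = -224)
z(f, k) = √(-84 + f)
y = -153125369/124590505 (y = 4279*(-1/7505) + 10938*(-1/16601) = -4279/7505 - 10938/16601 = -153125369/124590505 ≈ -1.2290)
y - z(-184, C) = -153125369/124590505 - √(-84 - 184) = -153125369/124590505 - √(-268) = -153125369/124590505 - 2*I*√67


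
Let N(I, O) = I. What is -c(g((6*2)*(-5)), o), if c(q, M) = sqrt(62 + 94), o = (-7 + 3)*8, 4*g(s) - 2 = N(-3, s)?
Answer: -2*sqrt(39) ≈ -12.490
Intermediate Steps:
g(s) = -1/4 (g(s) = 1/2 + (1/4)*(-3) = 1/2 - 3/4 = -1/4)
o = -32 (o = -4*8 = -32)
c(q, M) = 2*sqrt(39) (c(q, M) = sqrt(156) = 2*sqrt(39))
-c(g((6*2)*(-5)), o) = -2*sqrt(39)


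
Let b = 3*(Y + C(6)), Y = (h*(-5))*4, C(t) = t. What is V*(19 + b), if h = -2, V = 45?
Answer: 7065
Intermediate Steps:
Y = 40 (Y = -2*(-5)*4 = 10*4 = 40)
b = 138 (b = 3*(40 + 6) = 3*46 = 138)
V*(19 + b) = 45*(19 + 138) = 45*157 = 7065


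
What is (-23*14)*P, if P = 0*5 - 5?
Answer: 1610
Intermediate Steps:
P = -5 (P = 0 - 5 = -5)
(-23*14)*P = -23*14*(-5) = -322*(-5) = 1610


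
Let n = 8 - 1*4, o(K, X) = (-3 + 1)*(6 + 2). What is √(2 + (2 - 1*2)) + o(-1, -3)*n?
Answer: -64 + √2 ≈ -62.586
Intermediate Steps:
o(K, X) = -16 (o(K, X) = -2*8 = -16)
n = 4 (n = 8 - 4 = 4)
√(2 + (2 - 1*2)) + o(-1, -3)*n = √(2 + (2 - 1*2)) - 16*4 = √(2 + (2 - 2)) - 64 = √(2 + 0) - 64 = √2 - 64 = -64 + √2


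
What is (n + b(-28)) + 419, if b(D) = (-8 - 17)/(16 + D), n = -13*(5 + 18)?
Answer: 1465/12 ≈ 122.08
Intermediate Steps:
n = -299 (n = -13*23 = -299)
b(D) = -25/(16 + D)
(n + b(-28)) + 419 = (-299 - 25/(16 - 28)) + 419 = (-299 - 25/(-12)) + 419 = (-299 - 25*(-1/12)) + 419 = (-299 + 25/12) + 419 = -3563/12 + 419 = 1465/12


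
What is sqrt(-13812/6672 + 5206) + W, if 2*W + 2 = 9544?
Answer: 4771 + sqrt(402180515)/278 ≈ 4843.1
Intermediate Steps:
W = 4771 (W = -1 + (1/2)*9544 = -1 + 4772 = 4771)
sqrt(-13812/6672 + 5206) + W = sqrt(-13812/6672 + 5206) + 4771 = sqrt(-13812*1/6672 + 5206) + 4771 = sqrt(-1151/556 + 5206) + 4771 = sqrt(2893385/556) + 4771 = sqrt(402180515)/278 + 4771 = 4771 + sqrt(402180515)/278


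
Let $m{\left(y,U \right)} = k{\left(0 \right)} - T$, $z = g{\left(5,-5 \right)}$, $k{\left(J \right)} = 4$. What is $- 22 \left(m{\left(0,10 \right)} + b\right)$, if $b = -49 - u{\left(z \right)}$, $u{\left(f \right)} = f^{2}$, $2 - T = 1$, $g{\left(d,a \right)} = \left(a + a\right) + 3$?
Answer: $2090$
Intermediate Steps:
$g{\left(d,a \right)} = 3 + 2 a$ ($g{\left(d,a \right)} = 2 a + 3 = 3 + 2 a$)
$z = -7$ ($z = 3 + 2 \left(-5\right) = 3 - 10 = -7$)
$T = 1$ ($T = 2 - 1 = 1$)
$m{\left(y,U \right)} = 3$ ($m{\left(y,U \right)} = 4 - 1 = 3$)
$b = -98$ ($b = -49 - \left(-7\right)^{2} = -49 - 49 = -98$)
$- 22 \left(m{\left(0,10 \right)} + b\right) = - 22 \left(3 - 98\right) = \left(-22\right) \left(-95\right) = 2090$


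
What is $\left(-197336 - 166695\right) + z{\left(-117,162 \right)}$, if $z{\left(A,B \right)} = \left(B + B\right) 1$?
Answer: $-363707$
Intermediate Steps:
$z{\left(A,B \right)} = 2 B$ ($z{\left(A,B \right)} = 2 B 1 = 2 B$)
$\left(-197336 - 166695\right) + z{\left(-117,162 \right)} = \left(-197336 - 166695\right) + 2 \cdot 162 = -364031 + 324 = -363707$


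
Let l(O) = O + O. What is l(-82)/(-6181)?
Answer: 164/6181 ≈ 0.026533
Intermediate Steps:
l(O) = 2*O
l(-82)/(-6181) = (2*(-82))/(-6181) = -164*(-1/6181) = 164/6181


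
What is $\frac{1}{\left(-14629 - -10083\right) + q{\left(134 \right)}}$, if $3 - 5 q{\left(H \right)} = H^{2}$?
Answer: $- \frac{5}{40683} \approx -0.0001229$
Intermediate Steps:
$q{\left(H \right)} = \frac{3}{5} - \frac{H^{2}}{5}$
$\frac{1}{\left(-14629 - -10083\right) + q{\left(134 \right)}} = \frac{1}{\left(-14629 - -10083\right) + \left(\frac{3}{5} - \frac{134^{2}}{5}\right)} = \frac{1}{\left(-14629 + 10083\right) + \left(\frac{3}{5} - \frac{17956}{5}\right)} = \frac{1}{-4546 + \left(\frac{3}{5} - \frac{17956}{5}\right)} = \frac{1}{-4546 - \frac{17953}{5}} = \frac{1}{- \frac{40683}{5}} = - \frac{5}{40683}$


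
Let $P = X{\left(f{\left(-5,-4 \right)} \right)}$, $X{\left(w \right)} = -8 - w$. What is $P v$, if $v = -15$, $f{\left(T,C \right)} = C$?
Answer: $60$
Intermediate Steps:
$P = -4$ ($P = -8 - -4 = -8 + 4 = -4$)
$P v = \left(-4\right) \left(-15\right) = 60$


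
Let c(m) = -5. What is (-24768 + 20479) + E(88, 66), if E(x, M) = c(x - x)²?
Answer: -4264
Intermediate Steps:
E(x, M) = 25 (E(x, M) = (-5)² = 25)
(-24768 + 20479) + E(88, 66) = (-24768 + 20479) + 25 = -4289 + 25 = -4264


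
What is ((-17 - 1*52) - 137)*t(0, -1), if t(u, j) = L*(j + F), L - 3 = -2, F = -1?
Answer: 412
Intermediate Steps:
L = 1 (L = 3 - 2 = 1)
t(u, j) = -1 + j (t(u, j) = 1*(j - 1) = 1*(-1 + j) = -1 + j)
((-17 - 1*52) - 137)*t(0, -1) = ((-17 - 1*52) - 137)*(-1 - 1) = ((-17 - 52) - 137)*(-2) = (-69 - 137)*(-2) = -206*(-2) = 412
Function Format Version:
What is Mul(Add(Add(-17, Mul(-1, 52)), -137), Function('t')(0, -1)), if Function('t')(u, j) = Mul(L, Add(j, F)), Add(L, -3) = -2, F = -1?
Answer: 412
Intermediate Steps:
L = 1 (L = Add(3, -2) = 1)
Function('t')(u, j) = Add(-1, j) (Function('t')(u, j) = Mul(1, Add(j, -1)) = Mul(1, Add(-1, j)) = Add(-1, j))
Mul(Add(Add(-17, Mul(-1, 52)), -137), Function('t')(0, -1)) = Mul(Add(Add(-17, Mul(-1, 52)), -137), Add(-1, -1)) = Mul(Add(Add(-17, -52), -137), -2) = Mul(Add(-69, -137), -2) = Mul(-206, -2) = 412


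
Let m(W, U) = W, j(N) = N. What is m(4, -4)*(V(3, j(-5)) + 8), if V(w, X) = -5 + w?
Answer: 24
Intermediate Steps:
m(4, -4)*(V(3, j(-5)) + 8) = 4*((-5 + 3) + 8) = 4*(-2 + 8) = 4*6 = 24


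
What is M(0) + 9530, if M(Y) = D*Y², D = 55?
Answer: 9530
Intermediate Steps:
M(Y) = 55*Y²
M(0) + 9530 = 55*0² + 9530 = 55*0 + 9530 = 0 + 9530 = 9530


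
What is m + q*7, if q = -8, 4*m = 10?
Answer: -107/2 ≈ -53.500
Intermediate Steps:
m = 5/2 (m = (¼)*10 = 5/2 ≈ 2.5000)
m + q*7 = 5/2 - 8*7 = 5/2 - 56 = -107/2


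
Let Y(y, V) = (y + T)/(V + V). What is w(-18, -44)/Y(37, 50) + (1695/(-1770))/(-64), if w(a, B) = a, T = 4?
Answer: -13588967/309632 ≈ -43.887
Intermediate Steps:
Y(y, V) = (4 + y)/(2*V) (Y(y, V) = (y + 4)/(V + V) = (4 + y)/((2*V)) = (4 + y)*(1/(2*V)) = (4 + y)/(2*V))
w(-18, -44)/Y(37, 50) + (1695/(-1770))/(-64) = -18*100/(4 + 37) + (1695/(-1770))/(-64) = -18/((½)*(1/50)*41) + (1695*(-1/1770))*(-1/64) = -18/41/100 - 113/118*(-1/64) = -18*100/41 + 113/7552 = -1800/41 + 113/7552 = -13588967/309632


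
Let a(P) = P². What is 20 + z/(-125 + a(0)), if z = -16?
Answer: 2516/125 ≈ 20.128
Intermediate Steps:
20 + z/(-125 + a(0)) = 20 - 16/(-125 + 0²) = 20 - 16/(-125 + 0) = 20 - 16/(-125) = 20 - 1/125*(-16) = 20 + 16/125 = 2516/125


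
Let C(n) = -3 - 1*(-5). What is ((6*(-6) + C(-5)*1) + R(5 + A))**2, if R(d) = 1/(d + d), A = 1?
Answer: 165649/144 ≈ 1150.3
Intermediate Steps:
C(n) = 2 (C(n) = -3 + 5 = 2)
R(d) = 1/(2*d)
((6*(-6) + C(-5)*1) + R(5 + A))**2 = ((6*(-6) + 2*1) + 1/(2*(5 + 1)))**2 = ((-36 + 2) + (1/2)/6)**2 = (-34 + (1/2)*(1/6))**2 = (-34 + 1/12)**2 = (-407/12)**2 = 165649/144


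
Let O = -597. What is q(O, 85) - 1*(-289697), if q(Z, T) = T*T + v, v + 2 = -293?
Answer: 296627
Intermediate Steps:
v = -295 (v = -2 - 293 = -295)
q(Z, T) = -295 + T² (q(Z, T) = T*T - 295 = T² - 295 = -295 + T²)
q(O, 85) - 1*(-289697) = (-295 + 85²) - 1*(-289697) = (-295 + 7225) + 289697 = 6930 + 289697 = 296627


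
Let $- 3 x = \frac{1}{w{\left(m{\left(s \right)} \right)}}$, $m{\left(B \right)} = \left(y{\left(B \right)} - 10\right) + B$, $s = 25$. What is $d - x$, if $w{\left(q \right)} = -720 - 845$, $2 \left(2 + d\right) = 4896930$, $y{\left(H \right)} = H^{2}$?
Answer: $\frac{11495533784}{4695} \approx 2.4485 \cdot 10^{6}$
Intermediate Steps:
$m{\left(B \right)} = -10 + B + B^{2}$ ($m{\left(B \right)} = \left(B^{2} - 10\right) + B = \left(-10 + B^{2}\right) + B = -10 + B + B^{2}$)
$d = 2448463$ ($d = -2 + \frac{1}{2} \cdot 4896930 = -2 + 2448465 = 2448463$)
$w{\left(q \right)} = -1565$
$x = \frac{1}{4695}$ ($x = - \frac{1}{3 \left(-1565\right)} = \left(- \frac{1}{3}\right) \left(- \frac{1}{1565}\right) = \frac{1}{4695} \approx 0.00021299$)
$d - x = 2448463 - \frac{1}{4695} = \frac{11495533784}{4695}$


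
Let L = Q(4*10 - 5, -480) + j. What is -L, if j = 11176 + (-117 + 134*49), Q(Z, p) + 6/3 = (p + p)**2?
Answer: -939223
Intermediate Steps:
Q(Z, p) = -2 + 4*p**2 (Q(Z, p) = -2 + (p + p)**2 = -2 + (2*p)**2 = -2 + 4*p**2)
j = 17625 (j = 11176 + (-117 + 6566) = 11176 + 6449 = 17625)
L = 939223 (L = (-2 + 4*(-480)**2) + 17625 = (-2 + 4*230400) + 17625 = (-2 + 921600) + 17625 = 921598 + 17625 = 939223)
-L = -1*939223 = -939223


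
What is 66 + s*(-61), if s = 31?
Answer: -1825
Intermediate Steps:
66 + s*(-61) = 66 + 31*(-61) = 66 - 1891 = -1825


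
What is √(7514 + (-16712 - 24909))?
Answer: I*√34107 ≈ 184.68*I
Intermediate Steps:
√(7514 + (-16712 - 24909)) = √(7514 - 41621) = √(-34107) = I*√34107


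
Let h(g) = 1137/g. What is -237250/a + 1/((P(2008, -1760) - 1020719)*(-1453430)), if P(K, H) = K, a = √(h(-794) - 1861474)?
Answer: 1/1480625128730 + 237250*I*√1173541125442/1478011493 ≈ 6.7539e-13 + 173.89*I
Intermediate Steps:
a = I*√1173541125442/794 (a = √(1137/(-794) - 1861474) = √(1137*(-1/794) - 1861474) = √(-1137/794 - 1861474) = √(-1478011493/794) = I*√1173541125442/794 ≈ 1364.4*I)
-237250/a + 1/((P(2008, -1760) - 1020719)*(-1453430)) = -237250*(-I*√1173541125442/1478011493) + 1/((2008 - 1020719)*(-1453430)) = -(-237250)*I*√1173541125442/1478011493 - 1/1453430/(-1018711) = 237250*I*√1173541125442/1478011493 - 1/1018711*(-1/1453430) = 237250*I*√1173541125442/1478011493 + 1/1480625128730 = 1/1480625128730 + 237250*I*√1173541125442/1478011493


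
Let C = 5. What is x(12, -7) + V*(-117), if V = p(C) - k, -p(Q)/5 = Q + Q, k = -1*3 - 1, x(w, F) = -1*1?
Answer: 5381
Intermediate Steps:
x(w, F) = -1
k = -4 (k = -3 - 1 = -4)
p(Q) = -10*Q (p(Q) = -5*(Q + Q) = -10*Q)
V = -46 (V = -10*5 - 1*(-4) = -50 + 4 = -46)
x(12, -7) + V*(-117) = -1 - 46*(-117) = -1 + 5382 = 5381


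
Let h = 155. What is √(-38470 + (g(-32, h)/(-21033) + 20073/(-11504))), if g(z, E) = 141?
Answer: I*√1737949479975357271/6721212 ≈ 196.14*I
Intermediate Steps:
√(-38470 + (g(-32, h)/(-21033) + 20073/(-11504))) = √(-38470 + (141/(-21033) + 20073/(-11504))) = √(-38470 + (141*(-1/21033) + 20073*(-1/11504))) = √(-38470 + (-47/7011 - 20073/11504)) = √(-38470 - 141272491/80654544) = √(-3102921580171/80654544) = I*√1737949479975357271/6721212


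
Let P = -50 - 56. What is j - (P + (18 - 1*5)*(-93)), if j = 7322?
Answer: 8637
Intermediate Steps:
P = -106
j - (P + (18 - 1*5)*(-93)) = 7322 - (-106 + (18 - 1*5)*(-93)) = 7322 - (-106 + (18 - 5)*(-93)) = 7322 - (-106 + 13*(-93)) = 7322 - (-106 - 1209) = 7322 - 1*(-1315) = 7322 + 1315 = 8637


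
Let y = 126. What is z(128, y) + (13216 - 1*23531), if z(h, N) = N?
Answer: -10189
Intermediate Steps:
z(128, y) + (13216 - 1*23531) = 126 + (13216 - 1*23531) = 126 + (13216 - 23531) = 126 - 10315 = -10189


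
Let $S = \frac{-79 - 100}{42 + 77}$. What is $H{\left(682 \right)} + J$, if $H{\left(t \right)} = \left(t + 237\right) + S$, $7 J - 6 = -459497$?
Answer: $- \frac{7702165}{119} \approx -64724.0$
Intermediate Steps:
$S = - \frac{179}{119} \approx -1.5042$
$J = - \frac{459491}{7}$ ($J = \frac{6}{7} + \frac{1}{7} \left(-459497\right) = \frac{6}{7} - \frac{459497}{7} = - \frac{459491}{7} \approx -65642.0$)
$H{\left(t \right)} = \frac{28024}{119} + t$ ($H{\left(t \right)} = \left(t + 237\right) - \frac{179}{119} = \left(237 + t\right) - \frac{179}{119} = \frac{28024}{119} + t$)
$H{\left(682 \right)} + J = \left(\frac{28024}{119} + 682\right) - \frac{459491}{7} = \frac{109182}{119} - \frac{459491}{7} = - \frac{7702165}{119}$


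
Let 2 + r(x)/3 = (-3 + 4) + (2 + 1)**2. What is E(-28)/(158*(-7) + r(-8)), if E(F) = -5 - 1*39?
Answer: 22/541 ≈ 0.040665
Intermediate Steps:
r(x) = 24 (r(x) = -6 + 3*((-3 + 4) + (2 + 1)**2) = -6 + 3*(1 + 3**2) = -6 + 3*(1 + 9) = -6 + 3*10 = -6 + 30 = 24)
E(F) = -44 (E(F) = -5 - 39 = -44)
E(-28)/(158*(-7) + r(-8)) = -44/(158*(-7) + 24) = -44/(-1106 + 24) = -44/(-1082) = -44*(-1/1082) = 22/541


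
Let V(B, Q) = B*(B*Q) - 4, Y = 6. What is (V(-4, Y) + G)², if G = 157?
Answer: 62001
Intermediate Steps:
V(B, Q) = -4 + Q*B² (V(B, Q) = Q*B² - 4 = -4 + Q*B²)
(V(-4, Y) + G)² = ((-4 + 6*(-4)²) + 157)² = ((-4 + 6*16) + 157)² = ((-4 + 96) + 157)² = (92 + 157)² = 249² = 62001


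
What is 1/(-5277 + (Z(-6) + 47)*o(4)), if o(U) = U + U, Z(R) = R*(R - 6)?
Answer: -1/4325 ≈ -0.00023121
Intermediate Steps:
Z(R) = R*(-6 + R)
o(U) = 2*U
1/(-5277 + (Z(-6) + 47)*o(4)) = 1/(-5277 + (-6*(-6 - 6) + 47)*(2*4)) = 1/(-5277 + (-6*(-12) + 47)*8) = 1/(-5277 + (72 + 47)*8) = 1/(-5277 + 119*8) = 1/(-5277 + 952) = 1/(-4325) = -1/4325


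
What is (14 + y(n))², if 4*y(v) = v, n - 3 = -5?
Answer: 729/4 ≈ 182.25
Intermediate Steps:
n = -2 (n = 3 - 5 = -2)
y(v) = v/4
(14 + y(n))² = (14 + (¼)*(-2))² = (14 - ½)² = (27/2)² = 729/4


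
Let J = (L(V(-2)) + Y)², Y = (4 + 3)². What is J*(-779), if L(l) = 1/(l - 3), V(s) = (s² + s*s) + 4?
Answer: -152188556/81 ≈ -1.8789e+6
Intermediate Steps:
V(s) = 4 + 2*s² (V(s) = (s² + s²) + 4 = 2*s² + 4 = 4 + 2*s²)
L(l) = 1/(-3 + l)
Y = 49 (Y = 7² = 49)
J = 195364/81 (J = (1/(-3 + (4 + 2*(-2)²)) + 49)² = (1/(-3 + (4 + 2*4)) + 49)² = (1/(-3 + (4 + 8)) + 49)² = (1/(-3 + 12) + 49)² = (1/9 + 49)² = (⅑ + 49)² = (442/9)² = 195364/81 ≈ 2411.9)
J*(-779) = (195364/81)*(-779) = -152188556/81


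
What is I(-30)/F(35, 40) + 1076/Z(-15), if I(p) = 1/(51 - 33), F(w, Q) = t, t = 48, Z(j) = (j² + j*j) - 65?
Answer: 930049/332640 ≈ 2.7960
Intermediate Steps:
Z(j) = -65 + 2*j² (Z(j) = (j² + j²) - 65 = 2*j² - 65 = -65 + 2*j²)
F(w, Q) = 48
I(p) = 1/18
I(-30)/F(35, 40) + 1076/Z(-15) = (1/18)/48 + 1076/(-65 + 2*(-15)²) = (1/18)*(1/48) + 1076/(-65 + 2*225) = 1/864 + 1076/(-65 + 450) = 1/864 + 1076/385 = 930049/332640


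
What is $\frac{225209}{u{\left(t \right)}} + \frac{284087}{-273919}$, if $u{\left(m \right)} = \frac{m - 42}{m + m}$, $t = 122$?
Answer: $\frac{3763024786591}{5478380} \approx 6.8689 \cdot 10^{5}$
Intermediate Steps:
$u{\left(m \right)} = \frac{-42 + m}{2 m}$
$\frac{225209}{u{\left(t \right)}} + \frac{284087}{-273919} = \frac{225209}{\frac{1}{2} \cdot \frac{1}{122} \left(-42 + 122\right)} + \frac{284087}{-273919} = \frac{225209}{\frac{1}{2} \cdot \frac{1}{122} \cdot 80} + 284087 \left(- \frac{1}{273919}\right) = \frac{225209}{\frac{20}{61}} - \frac{284087}{273919} = 225209 \cdot \frac{61}{20} - \frac{284087}{273919} = \frac{13737749}{20} - \frac{284087}{273919} = \frac{3763024786591}{5478380}$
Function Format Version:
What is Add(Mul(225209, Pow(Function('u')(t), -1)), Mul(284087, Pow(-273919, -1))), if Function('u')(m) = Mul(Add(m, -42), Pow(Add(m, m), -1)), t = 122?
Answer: Rational(3763024786591, 5478380) ≈ 6.8689e+5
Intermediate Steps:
Function('u')(m) = Mul(Rational(1, 2), Pow(m, -1), Add(-42, m)) (Function('u')(m) = Mul(Add(-42, m), Pow(Mul(2, m), -1)) = Mul(Add(-42, m), Mul(Rational(1, 2), Pow(m, -1))) = Mul(Rational(1, 2), Pow(m, -1), Add(-42, m)))
Add(Mul(225209, Pow(Function('u')(t), -1)), Mul(284087, Pow(-273919, -1))) = Add(Mul(225209, Pow(Mul(Rational(1, 2), Pow(122, -1), Add(-42, 122)), -1)), Mul(284087, Pow(-273919, -1))) = Add(Mul(225209, Pow(Mul(Rational(1, 2), Rational(1, 122), 80), -1)), Mul(284087, Rational(-1, 273919))) = Add(Mul(225209, Pow(Rational(20, 61), -1)), Rational(-284087, 273919)) = Add(Mul(225209, Rational(61, 20)), Rational(-284087, 273919)) = Add(Rational(13737749, 20), Rational(-284087, 273919)) = Rational(3763024786591, 5478380)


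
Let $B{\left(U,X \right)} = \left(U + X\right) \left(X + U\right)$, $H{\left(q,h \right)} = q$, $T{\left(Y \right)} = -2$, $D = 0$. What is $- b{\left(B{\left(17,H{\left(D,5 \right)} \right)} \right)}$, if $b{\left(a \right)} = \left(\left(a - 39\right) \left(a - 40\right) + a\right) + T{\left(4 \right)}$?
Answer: $-62537$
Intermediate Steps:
$B{\left(U,X \right)} = \left(U + X\right)^{2}$ ($B{\left(U,X \right)} = \left(U + X\right) \left(U + X\right) = \left(U + X\right)^{2}$)
$b{\left(a \right)} = -2 + a + \left(-40 + a\right) \left(-39 + a\right)$ ($b{\left(a \right)} = \left(\left(a - 39\right) \left(a - 40\right) + a\right) - 2 = \left(\left(-39 + a\right) \left(-40 + a\right) + a\right) - 2 = \left(\left(-40 + a\right) \left(-39 + a\right) + a\right) - 2 = \left(a + \left(-40 + a\right) \left(-39 + a\right)\right) - 2 = -2 + a + \left(-40 + a\right) \left(-39 + a\right)$)
$- b{\left(B{\left(17,H{\left(D,5 \right)} \right)} \right)} = - (1558 + \left(\left(17 + 0\right)^{2}\right)^{2} - 78 \left(17 + 0\right)^{2}) = - (1558 + \left(17^{2}\right)^{2} - 78 \cdot 17^{2}) = - (1558 + 289^{2} - 22542) = - (1558 + 83521 - 22542) = \left(-1\right) 62537 = -62537$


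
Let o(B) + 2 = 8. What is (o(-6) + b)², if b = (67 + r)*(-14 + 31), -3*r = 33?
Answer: 917764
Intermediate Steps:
r = -11 (r = -⅓*33 = -11)
o(B) = 6 (o(B) = -2 + 8 = 6)
b = 952 (b = (67 - 11)*(-14 + 31) = 56*17 = 952)
(o(-6) + b)² = (6 + 952)² = 958² = 917764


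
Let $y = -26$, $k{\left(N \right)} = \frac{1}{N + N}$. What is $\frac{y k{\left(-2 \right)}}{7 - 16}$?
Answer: $- \frac{13}{18} \approx -0.72222$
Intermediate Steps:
$k{\left(N \right)} = \frac{1}{2 N}$
$\frac{y k{\left(-2 \right)}}{7 - 16} = \frac{\left(-26\right) \frac{1}{2 \left(-2\right)}}{7 - 16} = \frac{\left(-26\right) \frac{1}{2} \left(- \frac{1}{2}\right)}{7 - 16} = \frac{\left(-26\right) \left(- \frac{1}{4}\right)}{-9} = \frac{13}{2} \left(- \frac{1}{9}\right) = - \frac{13}{18}$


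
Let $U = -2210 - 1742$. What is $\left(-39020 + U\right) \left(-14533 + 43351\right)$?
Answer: $-1238367096$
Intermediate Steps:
$U = -3952$ ($U = -2210 - 1742 = -3952$)
$\left(-39020 + U\right) \left(-14533 + 43351\right) = \left(-39020 - 3952\right) \left(-14533 + 43351\right) = \left(-42972\right) 28818 = -1238367096$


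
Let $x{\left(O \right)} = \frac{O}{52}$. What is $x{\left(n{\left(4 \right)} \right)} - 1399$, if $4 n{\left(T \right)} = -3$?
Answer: $- \frac{290995}{208} \approx -1399.0$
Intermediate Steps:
$n{\left(T \right)} = - \frac{3}{4}$ ($n{\left(T \right)} = \frac{1}{4} \left(-3\right) = - \frac{3}{4}$)
$x{\left(O \right)} = \frac{O}{52}$ ($x{\left(O \right)} = O \frac{1}{52} = \frac{O}{52}$)
$x{\left(n{\left(4 \right)} \right)} - 1399 = \frac{1}{52} \left(- \frac{3}{4}\right) - 1399 = - \frac{3}{208} - 1399 = - \frac{290995}{208}$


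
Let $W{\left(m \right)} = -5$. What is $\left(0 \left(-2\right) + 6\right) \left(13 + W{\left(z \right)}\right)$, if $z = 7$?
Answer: $48$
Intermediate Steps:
$\left(0 \left(-2\right) + 6\right) \left(13 + W{\left(z \right)}\right) = \left(0 \left(-2\right) + 6\right) \left(13 - 5\right) = \left(0 + 6\right) 8 = 6 \cdot 8 = 48$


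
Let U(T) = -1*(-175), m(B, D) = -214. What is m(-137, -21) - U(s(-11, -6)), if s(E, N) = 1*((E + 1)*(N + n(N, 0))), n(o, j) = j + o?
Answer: -389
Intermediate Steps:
s(E, N) = 2*N*(1 + E) (s(E, N) = 1*((E + 1)*(N + (0 + N))) = 1*((1 + E)*(N + N)) = 1*((1 + E)*(2*N)) = 1*(2*N*(1 + E)) = 2*N*(1 + E))
U(T) = 175
m(-137, -21) - U(s(-11, -6)) = -214 - 1*175 = -214 - 175 = -389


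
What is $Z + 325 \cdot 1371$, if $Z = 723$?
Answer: $446298$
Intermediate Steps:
$Z + 325 \cdot 1371 = 723 + 325 \cdot 1371 = 723 + 445575 = 446298$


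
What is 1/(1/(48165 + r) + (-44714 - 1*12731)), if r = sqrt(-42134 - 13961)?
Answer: (-sqrt(56095) + 48165*I)/(-2766838424*I + 57445*sqrt(56095)) ≈ -1.7408e-5 + 5.5511e-17*I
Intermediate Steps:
r = I*sqrt(56095) (r = sqrt(-56095) = I*sqrt(56095) ≈ 236.84*I)
1/(1/(48165 + r) + (-44714 - 1*12731)) = 1/(1/(48165 + I*sqrt(56095)) + (-44714 - 1*12731)) = 1/(1/(48165 + I*sqrt(56095)) + (-44714 - 12731)) = 1/(1/(48165 + I*sqrt(56095)) - 57445) = 1/(-57445 + 1/(48165 + I*sqrt(56095)))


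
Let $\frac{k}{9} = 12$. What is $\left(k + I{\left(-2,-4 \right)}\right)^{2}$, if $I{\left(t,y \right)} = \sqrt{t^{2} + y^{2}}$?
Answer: $11684 + 432 \sqrt{5} \approx 12650.0$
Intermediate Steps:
$k = 108$ ($k = 9 \cdot 12 = 108$)
$\left(k + I{\left(-2,-4 \right)}\right)^{2} = \left(108 + \sqrt{\left(-2\right)^{2} + \left(-4\right)^{2}}\right)^{2} = \left(108 + \sqrt{4 + 16}\right)^{2} = \left(108 + \sqrt{20}\right)^{2} = \left(108 + 2 \sqrt{5}\right)^{2}$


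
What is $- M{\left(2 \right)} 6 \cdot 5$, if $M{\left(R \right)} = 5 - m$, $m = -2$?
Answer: $-210$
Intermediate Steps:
$M{\left(R \right)} = 7$ ($M{\left(R \right)} = 5 - -2 = 5 + 2 = 7$)
$- M{\left(2 \right)} 6 \cdot 5 = \left(-1\right) 7 \cdot 6 \cdot 5 = \left(-7\right) 6 \cdot 5 = \left(-42\right) 5 = -210$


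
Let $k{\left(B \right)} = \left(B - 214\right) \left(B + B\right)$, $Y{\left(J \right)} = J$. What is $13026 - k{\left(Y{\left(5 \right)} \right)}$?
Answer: $15116$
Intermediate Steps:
$k{\left(B \right)} = 2 B \left(-214 + B\right)$ ($k{\left(B \right)} = \left(-214 + B\right) 2 B = 2 B \left(-214 + B\right)$)
$13026 - k{\left(Y{\left(5 \right)} \right)} = 13026 - 2 \cdot 5 \left(-214 + 5\right) = 13026 - 2 \cdot 5 \left(-209\right) = 13026 - -2090 = 13026 + 2090 = 15116$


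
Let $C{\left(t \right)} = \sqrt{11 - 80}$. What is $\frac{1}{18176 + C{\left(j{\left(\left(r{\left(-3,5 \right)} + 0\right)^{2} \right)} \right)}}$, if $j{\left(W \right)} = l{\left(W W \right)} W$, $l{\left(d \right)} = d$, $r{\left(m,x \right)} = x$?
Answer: $\frac{18176}{330367045} - \frac{i \sqrt{69}}{330367045} \approx 5.5018 \cdot 10^{-5} - 2.5144 \cdot 10^{-8} i$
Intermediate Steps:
$j{\left(W \right)} = W^{3}$ ($j{\left(W \right)} = W W W = W^{2} W = W^{3}$)
$C{\left(t \right)} = i \sqrt{69}$ ($C{\left(t \right)} = \sqrt{-69} = i \sqrt{69}$)
$\frac{1}{18176 + C{\left(j{\left(\left(r{\left(-3,5 \right)} + 0\right)^{2} \right)} \right)}} = \frac{1}{18176 + i \sqrt{69}}$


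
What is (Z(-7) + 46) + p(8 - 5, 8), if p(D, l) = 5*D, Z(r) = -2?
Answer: 59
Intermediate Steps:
(Z(-7) + 46) + p(8 - 5, 8) = (-2 + 46) + 5*(8 - 5) = 44 + 5*3 = 44 + 15 = 59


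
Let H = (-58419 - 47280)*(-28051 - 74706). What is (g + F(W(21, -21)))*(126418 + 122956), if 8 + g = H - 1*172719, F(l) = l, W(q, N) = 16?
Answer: 2708485784715568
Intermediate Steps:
H = 10861312143 (H = -105699*(-102757) = 10861312143)
g = 10861139416 (g = -8 + (10861312143 - 1*172719) = -8 + (10861312143 - 172719) = -8 + 10861139424 = 10861139416)
(g + F(W(21, -21)))*(126418 + 122956) = (10861139416 + 16)*(126418 + 122956) = 10861139432*249374 = 2708485784715568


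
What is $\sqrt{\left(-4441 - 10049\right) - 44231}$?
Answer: $i \sqrt{58721} \approx 242.32 i$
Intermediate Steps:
$\sqrt{\left(-4441 - 10049\right) - 44231} = \sqrt{-14490 - 44231} = \sqrt{-58721} = i \sqrt{58721}$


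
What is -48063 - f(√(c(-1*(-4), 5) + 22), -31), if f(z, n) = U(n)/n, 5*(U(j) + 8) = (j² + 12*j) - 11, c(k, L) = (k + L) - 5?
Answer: -7449227/155 ≈ -48060.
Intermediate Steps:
c(k, L) = -5 + L + k (c(k, L) = (L + k) - 5 = -5 + L + k)
U(j) = -51/5 + j²/5 + 12*j/5 (U(j) = -8 + ((j² + 12*j) - 11)/5 = -8 + (-11 + j² + 12*j)/5 = -8 + (-11/5 + j²/5 + 12*j/5) = -51/5 + j²/5 + 12*j/5)
f(z, n) = (-51/5 + n²/5 + 12*n/5)/n
-48063 - f(√(c(-1*(-4), 5) + 22), -31) = -48063 - (-51 + (-31)² + 12*(-31))/(5*(-31)) = -48063 - (-1)*(-51 + 961 - 372)/(5*31) = -48063 - (-1)*538/(5*31) = -48063 - 1*(-538/155) = -48063 + 538/155 = -7449227/155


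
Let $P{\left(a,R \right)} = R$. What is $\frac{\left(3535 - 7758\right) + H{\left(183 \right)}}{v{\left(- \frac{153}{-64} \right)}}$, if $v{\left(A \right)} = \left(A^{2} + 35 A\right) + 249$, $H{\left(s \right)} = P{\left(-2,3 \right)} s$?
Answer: $- \frac{1368064}{126003} \approx -10.857$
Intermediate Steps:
$H{\left(s \right)} = 3 s$
$v{\left(A \right)} = 249 + A^{2} + 35 A$
$\frac{\left(3535 - 7758\right) + H{\left(183 \right)}}{v{\left(- \frac{153}{-64} \right)}} = \frac{\left(3535 - 7758\right) + 3 \cdot 183}{249 + \left(- \frac{153}{-64}\right)^{2} + 35 \left(- \frac{153}{-64}\right)} = \frac{-4223 + 549}{249 + \left(\left(-153\right) \left(- \frac{1}{64}\right)\right)^{2} + 35 \left(\left(-153\right) \left(- \frac{1}{64}\right)\right)} = - \frac{3674}{249 + \left(\frac{153}{64}\right)^{2} + 35 \cdot \frac{153}{64}} = - \frac{3674}{249 + \frac{23409}{4096} + \frac{5355}{64}} = - \frac{3674}{\frac{1386033}{4096}} = \left(-3674\right) \frac{4096}{1386033} = - \frac{1368064}{126003}$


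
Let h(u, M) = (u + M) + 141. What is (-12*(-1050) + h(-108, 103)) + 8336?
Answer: 21072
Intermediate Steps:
h(u, M) = 141 + M + u (h(u, M) = (M + u) + 141 = 141 + M + u)
(-12*(-1050) + h(-108, 103)) + 8336 = (-12*(-1050) + (141 + 103 - 108)) + 8336 = (12600 + 136) + 8336 = 12736 + 8336 = 21072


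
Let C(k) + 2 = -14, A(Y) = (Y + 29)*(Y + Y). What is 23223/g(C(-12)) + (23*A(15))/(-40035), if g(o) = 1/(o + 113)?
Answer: 6012270115/2669 ≈ 2.2526e+6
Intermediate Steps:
A(Y) = 2*Y*(29 + Y) (A(Y) = (29 + Y)*(2*Y) = 2*Y*(29 + Y))
C(k) = -16 (C(k) = -2 - 14 = -16)
g(o) = 1/(113 + o)
23223/g(C(-12)) + (23*A(15))/(-40035) = 23223/(1/(113 - 16)) + (23*(2*15*(29 + 15)))/(-40035) = 23223/(1/97) + (23*(2*15*44))*(-1/40035) = 23223/(1/97) + (23*1320)*(-1/40035) = 23223*97 + 30360*(-1/40035) = 2252631 - 2024/2669 = 6012270115/2669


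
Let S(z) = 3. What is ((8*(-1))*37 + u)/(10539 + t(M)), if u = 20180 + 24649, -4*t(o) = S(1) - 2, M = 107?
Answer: 178132/42155 ≈ 4.2256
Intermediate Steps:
t(o) = -1/4 (t(o) = -(3 - 2)/4 = -1/4*1 = -1/4)
u = 44829
((8*(-1))*37 + u)/(10539 + t(M)) = ((8*(-1))*37 + 44829)/(10539 - 1/4) = (-8*37 + 44829)/(42155/4) = (-296 + 44829)*(4/42155) = 44533*(4/42155) = 178132/42155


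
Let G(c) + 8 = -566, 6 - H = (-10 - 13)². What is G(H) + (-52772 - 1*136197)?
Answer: -189543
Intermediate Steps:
H = -523 (H = 6 - (-10 - 13)² = 6 - 1*(-23)² = 6 - 1*529 = 6 - 529 = -523)
G(c) = -574 (G(c) = -8 - 566 = -574)
G(H) + (-52772 - 1*136197) = -574 + (-52772 - 1*136197) = -574 + (-52772 - 136197) = -574 - 188969 = -189543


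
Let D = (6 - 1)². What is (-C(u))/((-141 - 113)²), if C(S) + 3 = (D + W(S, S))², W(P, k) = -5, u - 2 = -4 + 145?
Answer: -397/64516 ≈ -0.0061535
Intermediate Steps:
u = 143 (u = 2 + (-4 + 145) = 2 + 141 = 143)
D = 25 (D = 5² = 25)
C(S) = 397 (C(S) = -3 + (25 - 5)² = -3 + 20² = -3 + 400 = 397)
(-C(u))/((-141 - 113)²) = (-1*397)/((-141 - 113)²) = -397/((-254)²) = -397/64516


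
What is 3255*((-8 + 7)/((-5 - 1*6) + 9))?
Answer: 3255/2 ≈ 1627.5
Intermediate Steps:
3255*((-8 + 7)/((-5 - 1*6) + 9)) = 3255*(-1/((-5 - 6) + 9)) = 3255*(-1/(-11 + 9)) = 3255*(-1/(-2)) = 3255*(-1*(-½)) = 3255*(½) = 3255/2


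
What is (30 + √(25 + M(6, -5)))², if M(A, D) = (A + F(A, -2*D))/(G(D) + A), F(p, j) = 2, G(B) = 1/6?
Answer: (1110 + √36001)²/1369 ≈ 1234.0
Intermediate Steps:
G(B) = ⅙
M(A, D) = (2 + A)/(⅙ + A) (M(A, D) = (A + 2)/(⅙ + A) = (2 + A)/(⅙ + A))
(30 + √(25 + M(6, -5)))² = (30 + √(25 + 6*(2 + 6)/(1 + 6*6)))² = (30 + √(25 + 6*8/(1 + 36)))² = (30 + √(25 + 6*8/37))² = (30 + √(25 + 6*(1/37)*8))² = (30 + √(25 + 48/37))² = (30 + √(973/37))² = (30 + √36001/37)²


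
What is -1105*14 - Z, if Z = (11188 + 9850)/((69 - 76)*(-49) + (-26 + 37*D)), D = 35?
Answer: -12479339/806 ≈ -15483.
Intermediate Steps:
Z = 10519/806 (Z = (11188 + 9850)/((69 - 76)*(-49) + (-26 + 37*35)) = 21038/(-7*(-49) + (-26 + 1295)) = 21038/(343 + 1269) = 21038/1612 = 21038*(1/1612) = 10519/806 ≈ 13.051)
-1105*14 - Z = -1105*14 - 1*10519/806 = -15470 - 10519/806 = -12479339/806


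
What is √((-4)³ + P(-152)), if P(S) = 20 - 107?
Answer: I*√151 ≈ 12.288*I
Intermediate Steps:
P(S) = -87
√((-4)³ + P(-152)) = √((-4)³ - 87) = √(-64 - 87) = √(-151) = I*√151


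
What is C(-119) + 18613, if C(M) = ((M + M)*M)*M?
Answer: -3351705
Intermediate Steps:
C(M) = 2*M**3 (C(M) = ((2*M)*M)*M = (2*M**2)*M = 2*M**3)
C(-119) + 18613 = 2*(-119)**3 + 18613 = 2*(-1685159) + 18613 = -3370318 + 18613 = -3351705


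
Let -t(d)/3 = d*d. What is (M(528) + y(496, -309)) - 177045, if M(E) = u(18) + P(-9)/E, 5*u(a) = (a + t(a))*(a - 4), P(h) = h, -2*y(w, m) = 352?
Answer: -158305151/880 ≈ -1.7989e+5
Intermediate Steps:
y(w, m) = -176 (y(w, m) = -½*352 = -176)
t(d) = -3*d² (t(d) = -3*d*d = -3*d²)
u(a) = (-4 + a)*(a - 3*a²)/5 (u(a) = ((a - 3*a²)*(a - 4))/5 = ((a - 3*a²)*(-4 + a))/5 = ((-4 + a)*(a - 3*a²))/5 = (-4 + a)*(a - 3*a²)/5)
M(E) = -13356/5 - 9/E (M(E) = (⅕)*18*(-4 - 3*18² + 13*18) - 9/E = (⅕)*18*(-4 - 3*324 + 234) - 9/E = (⅕)*18*(-4 - 972 + 234) - 9/E = (⅕)*18*(-742) - 9/E = -13356/5 - 9/E)
(M(528) + y(496, -309)) - 177045 = ((-13356/5 - 9/528) - 176) - 177045 = ((-13356/5 - 9*1/528) - 176) - 177045 = ((-13356/5 - 3/176) - 176) - 177045 = (-2350671/880 - 176) - 177045 = -2505551/880 - 177045 = -158305151/880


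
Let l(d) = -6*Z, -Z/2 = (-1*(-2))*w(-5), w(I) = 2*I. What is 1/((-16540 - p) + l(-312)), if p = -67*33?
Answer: -1/14569 ≈ -6.8639e-5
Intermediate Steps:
Z = 40 (Z = -2*(-1*(-2))*2*(-5) = -4*(-10) = -2*(-20) = 40)
p = -2211
l(d) = -240 (l(d) = -6*40 = -240)
1/((-16540 - p) + l(-312)) = 1/((-16540 - 1*(-2211)) - 240) = 1/((-16540 + 2211) - 240) = 1/(-14329 - 240) = 1/(-14569) = -1/14569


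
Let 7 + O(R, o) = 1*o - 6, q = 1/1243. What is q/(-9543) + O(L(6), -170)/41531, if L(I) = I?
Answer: -2170778198/492638603919 ≈ -0.0044064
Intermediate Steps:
q = 1/1243 ≈ 0.00080451
O(R, o) = -13 + o (O(R, o) = -7 + (1*o - 6) = -7 + (o - 6) = -7 + (-6 + o) = -13 + o)
q/(-9543) + O(L(6), -170)/41531 = (1/1243)/(-9543) + (-13 - 170)/41531 = (1/1243)*(-1/9543) - 183*1/41531 = -1/11861949 - 183/41531 = -2170778198/492638603919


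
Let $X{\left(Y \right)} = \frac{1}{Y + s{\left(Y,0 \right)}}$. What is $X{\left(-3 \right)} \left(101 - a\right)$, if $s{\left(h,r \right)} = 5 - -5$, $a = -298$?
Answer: $57$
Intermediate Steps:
$s{\left(h,r \right)} = 10$ ($s{\left(h,r \right)} = 5 + 5 = 10$)
$X{\left(Y \right)} = \frac{1}{10 + Y}$ ($X{\left(Y \right)} = \frac{1}{Y + 10} = \frac{1}{10 + Y}$)
$X{\left(-3 \right)} \left(101 - a\right) = \frac{101 - -298}{10 - 3} = \frac{101 + 298}{7} = \frac{1}{7} \cdot 399 = 57$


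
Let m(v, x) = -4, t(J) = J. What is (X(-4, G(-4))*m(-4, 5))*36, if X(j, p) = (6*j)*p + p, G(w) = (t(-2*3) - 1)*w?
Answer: 92736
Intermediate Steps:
G(w) = -7*w (G(w) = (-2*3 - 1)*w = (-6 - 1)*w = -7*w)
X(j, p) = p + 6*j*p (X(j, p) = 6*j*p + p = p + 6*j*p)
(X(-4, G(-4))*m(-4, 5))*36 = (((-7*(-4))*(1 + 6*(-4)))*(-4))*36 = ((28*(1 - 24))*(-4))*36 = ((28*(-23))*(-4))*36 = -644*(-4)*36 = 2576*36 = 92736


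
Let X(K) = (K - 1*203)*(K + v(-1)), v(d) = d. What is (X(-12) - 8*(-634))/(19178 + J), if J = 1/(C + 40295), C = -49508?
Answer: 72478671/176686913 ≈ 0.41021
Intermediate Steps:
X(K) = (-1 + K)*(-203 + K) (X(K) = (K - 1*203)*(K - 1) = (K - 203)*(-1 + K) = (-203 + K)*(-1 + K) = (-1 + K)*(-203 + K))
J = -1/9213 (J = 1/(-49508 + 40295) = 1/(-9213) = -1/9213 ≈ -0.00010854)
(X(-12) - 8*(-634))/(19178 + J) = ((203 + (-12)² - 204*(-12)) - 8*(-634))/(19178 - 1/9213) = ((203 + 144 + 2448) + 5072)/(176686913/9213) = (2795 + 5072)*(9213/176686913) = 7867*(9213/176686913) = 72478671/176686913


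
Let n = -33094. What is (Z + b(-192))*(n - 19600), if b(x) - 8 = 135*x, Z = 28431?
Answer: -132736186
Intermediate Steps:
b(x) = 8 + 135*x
(Z + b(-192))*(n - 19600) = (28431 + (8 + 135*(-192)))*(-33094 - 19600) = (28431 + (8 - 25920))*(-52694) = (28431 - 25912)*(-52694) = 2519*(-52694) = -132736186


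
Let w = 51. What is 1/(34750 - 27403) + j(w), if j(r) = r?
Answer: 374698/7347 ≈ 51.000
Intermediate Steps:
1/(34750 - 27403) + j(w) = 1/(34750 - 27403) + 51 = 1/7347 + 51 = 374698/7347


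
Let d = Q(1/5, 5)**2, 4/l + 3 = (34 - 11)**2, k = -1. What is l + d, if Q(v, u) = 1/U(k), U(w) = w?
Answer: 265/263 ≈ 1.0076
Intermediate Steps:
l = 2/263 (l = 4/(-3 + (34 - 11)**2) = 4/(-3 + 23**2) = 4/(-3 + 529) = 4/526 = 4*(1/526) = 2/263 ≈ 0.0076046)
Q(v, u) = -1 (Q(v, u) = 1/(-1) = -1)
d = 1 (d = (-1)**2 = 1)
l + d = 2/263 + 1 = 265/263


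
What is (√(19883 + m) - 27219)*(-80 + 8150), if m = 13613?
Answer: -219657330 + 16140*√8374 ≈ -2.1818e+8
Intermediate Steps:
(√(19883 + m) - 27219)*(-80 + 8150) = (√(19883 + 13613) - 27219)*(-80 + 8150) = (√33496 - 27219)*8070 = (2*√8374 - 27219)*8070 = (-27219 + 2*√8374)*8070 = -219657330 + 16140*√8374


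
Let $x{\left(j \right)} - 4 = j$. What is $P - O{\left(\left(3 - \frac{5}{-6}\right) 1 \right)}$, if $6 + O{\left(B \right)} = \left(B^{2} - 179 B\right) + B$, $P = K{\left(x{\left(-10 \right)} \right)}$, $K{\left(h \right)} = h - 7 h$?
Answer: $\frac{25547}{36} \approx 709.64$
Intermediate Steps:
$x{\left(j \right)} = 4 + j$
$K{\left(h \right)} = - 6 h$
$P = 36$ ($P = - 6 \left(4 - 10\right) = \left(-6\right) \left(-6\right) = 36$)
$O{\left(B \right)} = -6 + B^{2} - 178 B$ ($O{\left(B \right)} = -6 + \left(\left(B^{2} - 179 B\right) + B\right) = -6 + \left(B^{2} - 178 B\right) = -6 + B^{2} - 178 B$)
$P - O{\left(\left(3 - \frac{5}{-6}\right) 1 \right)} = 36 - \left(-6 + \left(\left(3 - \frac{5}{-6}\right) 1\right)^{2} - 178 \left(3 - \frac{5}{-6}\right) 1\right) = 36 - \left(-6 + \left(\left(3 - - \frac{5}{6}\right) 1\right)^{2} - 178 \left(3 - - \frac{5}{6}\right) 1\right) = 36 - \left(-6 + \left(\left(3 + \frac{5}{6}\right) 1\right)^{2} - 178 \left(3 + \frac{5}{6}\right) 1\right) = 36 - \left(-6 + \left(\frac{23}{6} \cdot 1\right)^{2} - 178 \cdot \frac{23}{6} \cdot 1\right) = 36 - \left(-6 + \left(\frac{23}{6}\right)^{2} - \frac{2047}{3}\right) = 36 - \left(-6 + \frac{529}{36} - \frac{2047}{3}\right) = 36 - - \frac{24251}{36} = 36 + \frac{24251}{36} = \frac{25547}{36}$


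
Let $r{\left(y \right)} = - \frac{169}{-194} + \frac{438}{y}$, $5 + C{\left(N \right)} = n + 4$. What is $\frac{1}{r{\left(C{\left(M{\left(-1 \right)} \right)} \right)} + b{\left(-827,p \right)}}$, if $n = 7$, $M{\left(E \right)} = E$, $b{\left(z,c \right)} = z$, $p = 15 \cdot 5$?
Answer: $- \frac{194}{146107} \approx -0.0013278$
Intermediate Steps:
$p = 75$
$C{\left(N \right)} = 6$ ($C{\left(N \right)} = -5 + \left(7 + 4\right) = -5 + 11 = 6$)
$r{\left(y \right)} = \frac{169}{194} + \frac{438}{y}$ ($r{\left(y \right)} = \left(-169\right) \left(- \frac{1}{194}\right) + \frac{438}{y} = \frac{169}{194} + \frac{438}{y}$)
$\frac{1}{r{\left(C{\left(M{\left(-1 \right)} \right)} \right)} + b{\left(-827,p \right)}} = \frac{1}{\left(\frac{169}{194} + \frac{438}{6}\right) - 827} = \frac{1}{\left(\frac{169}{194} + 438 \cdot \frac{1}{6}\right) - 827} = \frac{1}{\left(\frac{169}{194} + 73\right) - 827} = \frac{1}{\frac{14331}{194} - 827} = \frac{1}{- \frac{146107}{194}} = - \frac{194}{146107}$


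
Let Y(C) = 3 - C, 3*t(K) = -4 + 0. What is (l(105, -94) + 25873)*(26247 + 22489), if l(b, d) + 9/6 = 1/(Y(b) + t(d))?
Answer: 195435307616/155 ≈ 1.2609e+9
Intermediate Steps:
t(K) = -4/3 (t(K) = (-4 + 0)/3 = (⅓)*(-4) = -4/3)
l(b, d) = -3/2 + 1/(5/3 - b) (l(b, d) = -3/2 + 1/((3 - b) - 4/3) = -3/2 + 1/(5/3 - b))
(l(105, -94) + 25873)*(26247 + 22489) = (9*(1 - 1*105)/(2*(-5 + 3*105)) + 25873)*(26247 + 22489) = (9*(1 - 105)/(2*(-5 + 315)) + 25873)*48736 = ((9/2)*(-104)/310 + 25873)*48736 = ((9/2)*(1/310)*(-104) + 25873)*48736 = (-234/155 + 25873)*48736 = (4010081/155)*48736 = 195435307616/155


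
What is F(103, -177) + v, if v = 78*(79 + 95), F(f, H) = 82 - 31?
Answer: 13623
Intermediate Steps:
F(f, H) = 51
v = 13572 (v = 78*174 = 13572)
F(103, -177) + v = 51 + 13572 = 13623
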